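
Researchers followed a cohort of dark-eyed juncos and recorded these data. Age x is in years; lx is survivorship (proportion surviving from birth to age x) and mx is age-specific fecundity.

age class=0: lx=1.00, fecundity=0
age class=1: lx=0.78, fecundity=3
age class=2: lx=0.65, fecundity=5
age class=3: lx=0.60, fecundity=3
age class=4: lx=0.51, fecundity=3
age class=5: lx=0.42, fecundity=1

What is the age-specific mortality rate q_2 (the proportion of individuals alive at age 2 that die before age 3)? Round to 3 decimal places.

0.077

q_2 = (l_2 − l_3) / l_2 = (0.65 − 0.6) / 0.65
     = 0.05 / 0.65 = 0.076923… → 0.077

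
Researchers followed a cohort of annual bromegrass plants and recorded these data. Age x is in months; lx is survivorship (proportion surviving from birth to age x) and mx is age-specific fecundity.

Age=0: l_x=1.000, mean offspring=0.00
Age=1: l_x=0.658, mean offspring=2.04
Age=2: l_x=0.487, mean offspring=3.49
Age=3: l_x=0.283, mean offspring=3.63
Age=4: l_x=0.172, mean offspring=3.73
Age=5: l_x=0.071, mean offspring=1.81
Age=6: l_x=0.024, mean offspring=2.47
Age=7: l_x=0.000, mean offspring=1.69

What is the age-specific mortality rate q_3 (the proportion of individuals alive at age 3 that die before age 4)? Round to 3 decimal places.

q_3 = (l_3 − l_4) / l_3 = (0.283 − 0.172) / 0.283
     = 0.111 / 0.283 = 0.392226… → 0.392

0.392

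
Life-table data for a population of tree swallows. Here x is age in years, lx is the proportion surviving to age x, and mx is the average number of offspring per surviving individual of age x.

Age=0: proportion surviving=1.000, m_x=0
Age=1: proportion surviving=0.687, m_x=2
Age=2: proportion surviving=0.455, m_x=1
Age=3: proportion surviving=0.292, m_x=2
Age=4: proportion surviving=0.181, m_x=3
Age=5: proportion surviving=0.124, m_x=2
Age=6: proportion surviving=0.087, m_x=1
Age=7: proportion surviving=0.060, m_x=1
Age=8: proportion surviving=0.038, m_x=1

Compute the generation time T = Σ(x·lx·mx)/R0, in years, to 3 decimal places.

lx·mx: 0, 1.374, 0.455, 0.584, 0.543, 0.248, 0.087, 0.06, 0.038 → R0 = 3.389
x·lx·mx: 0, 1.374, 0.91, 1.752, 2.172, 1.24, 0.522, 0.42, 0.304 → Σ = 8.694
T = 8.694 / 3.389 = 2.565359… → 2.565

2.565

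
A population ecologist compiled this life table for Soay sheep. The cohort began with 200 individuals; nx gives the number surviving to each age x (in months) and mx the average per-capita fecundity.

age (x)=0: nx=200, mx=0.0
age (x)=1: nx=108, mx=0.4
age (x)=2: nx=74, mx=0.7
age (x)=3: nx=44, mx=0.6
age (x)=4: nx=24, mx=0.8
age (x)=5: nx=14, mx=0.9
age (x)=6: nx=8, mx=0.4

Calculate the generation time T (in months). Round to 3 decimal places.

2.462

lx = nx/n0 = nx/200: 1, 0.54, 0.37, 0.22, 0.12, 0.07, 0.04
lx·mx: 0, 0.216, 0.259, 0.132, 0.096, 0.063, 0.016 → R0 = 0.782
x·lx·mx: 0, 0.216, 0.518, 0.396, 0.384, 0.315, 0.096 → Σ = 1.925
T = 1.925 / 0.782 = 2.461637… → 2.462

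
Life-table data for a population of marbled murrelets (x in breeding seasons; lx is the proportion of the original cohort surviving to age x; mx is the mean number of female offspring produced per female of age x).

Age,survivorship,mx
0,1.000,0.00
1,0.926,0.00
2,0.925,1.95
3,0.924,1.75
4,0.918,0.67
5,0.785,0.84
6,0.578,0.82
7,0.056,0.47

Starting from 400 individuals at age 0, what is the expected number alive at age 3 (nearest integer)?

Expected survivors = N0 · l_3 = 400 × 0.924 = 369.6 → 370

370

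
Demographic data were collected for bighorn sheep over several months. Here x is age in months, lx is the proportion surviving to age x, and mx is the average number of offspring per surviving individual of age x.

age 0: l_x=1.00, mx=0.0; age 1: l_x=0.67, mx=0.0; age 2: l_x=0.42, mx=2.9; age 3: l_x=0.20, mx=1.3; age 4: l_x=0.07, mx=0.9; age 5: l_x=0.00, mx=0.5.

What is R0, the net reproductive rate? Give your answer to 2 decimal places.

1.54

lx·mx by age: 0, 0, 1.218, 0.26, 0.063, 0
R0 = Σ lx·mx = 1.541 → 1.54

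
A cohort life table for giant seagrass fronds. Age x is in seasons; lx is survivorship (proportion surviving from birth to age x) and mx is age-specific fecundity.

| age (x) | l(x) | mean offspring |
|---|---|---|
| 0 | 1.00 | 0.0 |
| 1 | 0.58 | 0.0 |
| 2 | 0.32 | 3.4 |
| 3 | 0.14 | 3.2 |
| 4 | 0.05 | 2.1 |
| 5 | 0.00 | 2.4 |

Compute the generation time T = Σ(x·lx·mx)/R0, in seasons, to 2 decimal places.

lx·mx: 0, 0, 1.088, 0.448, 0.105, 0 → R0 = 1.641
x·lx·mx: 0, 0, 2.176, 1.344, 0.42, 0 → Σ = 3.94
T = 3.94 / 1.641 = 2.400975… → 2.40

2.40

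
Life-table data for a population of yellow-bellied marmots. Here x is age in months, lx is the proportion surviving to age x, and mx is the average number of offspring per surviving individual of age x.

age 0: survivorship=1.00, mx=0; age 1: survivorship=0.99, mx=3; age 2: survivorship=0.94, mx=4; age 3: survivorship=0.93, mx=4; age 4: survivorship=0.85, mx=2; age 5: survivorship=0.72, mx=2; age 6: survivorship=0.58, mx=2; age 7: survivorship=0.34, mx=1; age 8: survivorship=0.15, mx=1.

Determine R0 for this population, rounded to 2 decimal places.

15.24

lx·mx by age: 0, 2.97, 3.76, 3.72, 1.7, 1.44, 1.16, 0.34, 0.15
R0 = Σ lx·mx = 15.24 → 15.24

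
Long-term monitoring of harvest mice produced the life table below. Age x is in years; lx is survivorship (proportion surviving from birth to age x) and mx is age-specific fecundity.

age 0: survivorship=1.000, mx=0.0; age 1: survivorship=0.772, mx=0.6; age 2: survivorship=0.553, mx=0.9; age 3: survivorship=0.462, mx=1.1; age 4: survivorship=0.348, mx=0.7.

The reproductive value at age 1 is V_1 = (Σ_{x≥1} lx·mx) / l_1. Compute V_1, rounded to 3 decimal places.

lx·mx for x ≥ 1: 0.4632, 0.4977, 0.5082, 0.2436 → sum = 1.7127
V_1 = 1.7127 / l_1 = 1.7127 / 0.772 = 2.218523… → 2.219

2.219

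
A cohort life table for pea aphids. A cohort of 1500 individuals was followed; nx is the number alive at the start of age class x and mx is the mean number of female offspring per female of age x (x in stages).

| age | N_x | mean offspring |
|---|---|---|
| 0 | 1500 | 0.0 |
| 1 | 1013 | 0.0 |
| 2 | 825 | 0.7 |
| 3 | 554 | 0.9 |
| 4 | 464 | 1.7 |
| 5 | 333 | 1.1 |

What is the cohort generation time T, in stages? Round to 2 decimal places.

3.42

lx = nx/n0 = nx/1500: 1, 0.67533…, 0.55, 0.36933…, 0.30933…, 0.222
lx·mx: 0, 0, 0.385, 0.3324…, 0.525867…, 0.2442 → R0 = 1.487467…
x·lx·mx: 0, 0, 0.77, 0.9972…, 2.103467…, 1.221 → Σ = 5.091667…
T = 5.091667… / 1.487467… = 3.423046… → 3.42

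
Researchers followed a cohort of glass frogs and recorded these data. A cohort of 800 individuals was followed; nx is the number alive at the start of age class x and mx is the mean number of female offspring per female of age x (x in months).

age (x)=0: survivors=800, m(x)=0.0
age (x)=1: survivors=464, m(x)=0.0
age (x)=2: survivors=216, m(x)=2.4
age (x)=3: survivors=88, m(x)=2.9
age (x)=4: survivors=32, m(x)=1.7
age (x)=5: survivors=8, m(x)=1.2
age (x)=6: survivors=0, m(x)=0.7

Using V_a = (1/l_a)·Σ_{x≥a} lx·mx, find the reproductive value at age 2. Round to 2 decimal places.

3.88

lx = nx/n0 = nx/800: 1, 0.58, 0.27, 0.11, 0.04, 0.01, 0
lx·mx for x ≥ 2: 0.648, 0.319, 0.068, 0.012, 0 → sum = 1.047
V_2 = 1.047 / l_2 = 1.047 / 0.27 = 3.877778… → 3.88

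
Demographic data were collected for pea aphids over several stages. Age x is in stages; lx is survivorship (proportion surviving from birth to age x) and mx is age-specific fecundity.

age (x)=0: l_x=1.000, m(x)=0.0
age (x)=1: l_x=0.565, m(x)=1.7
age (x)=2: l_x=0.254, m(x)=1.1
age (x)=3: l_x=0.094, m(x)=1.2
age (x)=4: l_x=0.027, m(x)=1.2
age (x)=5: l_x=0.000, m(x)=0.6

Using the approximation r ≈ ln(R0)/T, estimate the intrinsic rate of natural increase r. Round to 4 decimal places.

0.2271

R0 = Σ lx·mx = 0 + 0.9605 + 0.2794 + 0.1128 + 0.0324 + 0 = 1.3851
Σ x·lx·mx = 1.9873; T = 1.9873/1.3851 = 1.43477…
r ≈ ln(R0)/T = ln(1.3851)/1.43477… = 0.227055… → 0.2271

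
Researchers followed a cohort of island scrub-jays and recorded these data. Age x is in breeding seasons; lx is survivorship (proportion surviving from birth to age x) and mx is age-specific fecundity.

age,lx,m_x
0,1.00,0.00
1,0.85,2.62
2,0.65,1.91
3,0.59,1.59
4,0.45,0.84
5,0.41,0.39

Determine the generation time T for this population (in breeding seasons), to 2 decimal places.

lx·mx: 0, 2.227, 1.2415, 0.9381, 0.378, 0.1599 → R0 = 4.9445
x·lx·mx: 0, 2.227, 2.483, 2.8143, 1.512, 0.7995 → Σ = 9.8358
T = 9.8358 / 4.9445 = 1.989241… → 1.99

1.99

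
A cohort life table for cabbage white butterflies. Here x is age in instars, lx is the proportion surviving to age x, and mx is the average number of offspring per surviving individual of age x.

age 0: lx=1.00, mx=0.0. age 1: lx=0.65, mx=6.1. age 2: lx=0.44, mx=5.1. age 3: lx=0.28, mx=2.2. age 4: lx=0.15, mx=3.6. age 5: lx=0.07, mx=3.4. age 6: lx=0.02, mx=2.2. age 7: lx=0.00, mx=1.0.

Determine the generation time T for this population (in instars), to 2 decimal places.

1.82

lx·mx: 0, 3.965, 2.244, 0.616, 0.54, 0.238, 0.044, 0 → R0 = 7.647
x·lx·mx: 0, 3.965, 4.488, 1.848, 2.16, 1.19, 0.264, 0 → Σ = 13.915
T = 13.915 / 7.647 = 1.819668… → 1.82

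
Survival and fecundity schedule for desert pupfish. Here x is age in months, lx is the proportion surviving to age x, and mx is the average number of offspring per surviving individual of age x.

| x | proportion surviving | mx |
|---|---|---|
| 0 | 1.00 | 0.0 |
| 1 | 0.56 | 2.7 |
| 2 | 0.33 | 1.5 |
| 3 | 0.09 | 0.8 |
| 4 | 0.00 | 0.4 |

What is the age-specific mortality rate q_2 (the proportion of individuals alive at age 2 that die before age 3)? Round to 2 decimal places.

q_2 = (l_2 − l_3) / l_2 = (0.33 − 0.09) / 0.33
     = 0.24 / 0.33 = 0.727273… → 0.73

0.73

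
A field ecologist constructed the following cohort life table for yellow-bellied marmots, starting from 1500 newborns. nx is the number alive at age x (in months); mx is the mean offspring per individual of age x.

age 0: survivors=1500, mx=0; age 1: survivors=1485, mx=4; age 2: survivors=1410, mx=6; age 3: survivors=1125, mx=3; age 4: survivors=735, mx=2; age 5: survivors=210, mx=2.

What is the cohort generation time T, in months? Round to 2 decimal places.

lx = nx/n0 = nx/1500: 1, 0.99, 0.94, 0.75, 0.49, 0.14
lx·mx: 0, 3.96, 5.64, 2.25, 0.98, 0.28 → R0 = 13.11
x·lx·mx: 0, 3.96, 11.28, 6.75, 3.92, 1.4 → Σ = 27.31
T = 27.31 / 13.11 = 2.083143… → 2.08

2.08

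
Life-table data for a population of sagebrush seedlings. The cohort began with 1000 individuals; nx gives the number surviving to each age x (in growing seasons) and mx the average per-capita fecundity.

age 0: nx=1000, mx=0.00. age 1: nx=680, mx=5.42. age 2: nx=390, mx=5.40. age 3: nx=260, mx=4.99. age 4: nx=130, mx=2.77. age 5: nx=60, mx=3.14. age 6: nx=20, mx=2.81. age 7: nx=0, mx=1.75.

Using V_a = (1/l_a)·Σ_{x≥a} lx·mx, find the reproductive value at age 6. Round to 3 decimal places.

lx = nx/n0 = nx/1000: 1, 0.68, 0.39, 0.26, 0.13, 0.06, 0.02, 0
lx·mx for x ≥ 6: 0.0562, 0 → sum = 0.0562
V_6 = 0.0562 / l_6 = 0.0562 / 0.02 = 2.81 → 2.810

2.810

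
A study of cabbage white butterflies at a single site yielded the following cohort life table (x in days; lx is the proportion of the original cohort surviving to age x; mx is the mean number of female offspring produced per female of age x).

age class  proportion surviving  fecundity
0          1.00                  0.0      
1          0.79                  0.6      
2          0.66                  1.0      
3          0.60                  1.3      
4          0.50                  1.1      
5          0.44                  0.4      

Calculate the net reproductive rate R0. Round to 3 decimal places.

2.640

lx·mx by age: 0, 0.474, 0.66, 0.78, 0.55, 0.176
R0 = Σ lx·mx = 2.64 → 2.640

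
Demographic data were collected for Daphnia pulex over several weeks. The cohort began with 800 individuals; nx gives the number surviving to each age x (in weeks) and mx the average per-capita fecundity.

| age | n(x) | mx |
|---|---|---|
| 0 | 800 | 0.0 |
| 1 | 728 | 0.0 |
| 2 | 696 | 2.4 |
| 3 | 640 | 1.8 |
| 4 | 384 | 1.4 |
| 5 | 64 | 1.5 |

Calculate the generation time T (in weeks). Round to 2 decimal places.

lx = nx/n0 = nx/800: 1, 0.91, 0.87, 0.8, 0.48, 0.08
lx·mx: 0, 0, 2.088, 1.44, 0.672, 0.12 → R0 = 4.32
x·lx·mx: 0, 0, 4.176, 4.32, 2.688, 0.6 → Σ = 11.784
T = 11.784 / 4.32 = 2.727778… → 2.73

2.73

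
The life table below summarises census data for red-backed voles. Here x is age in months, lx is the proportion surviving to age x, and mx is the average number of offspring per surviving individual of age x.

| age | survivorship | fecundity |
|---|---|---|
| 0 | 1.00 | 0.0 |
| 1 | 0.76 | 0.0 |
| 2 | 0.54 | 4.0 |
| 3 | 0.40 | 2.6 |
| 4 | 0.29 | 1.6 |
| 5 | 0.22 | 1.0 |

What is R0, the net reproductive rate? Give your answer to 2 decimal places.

lx·mx by age: 0, 0, 2.16, 1.04, 0.464, 0.22
R0 = Σ lx·mx = 3.884 → 3.88

3.88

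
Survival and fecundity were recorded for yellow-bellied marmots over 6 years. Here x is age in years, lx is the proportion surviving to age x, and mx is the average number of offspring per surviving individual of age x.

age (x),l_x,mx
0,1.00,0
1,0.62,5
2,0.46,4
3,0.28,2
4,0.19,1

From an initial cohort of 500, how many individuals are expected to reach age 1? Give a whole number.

310

Expected survivors = N0 · l_1 = 500 × 0.62 = 310 → 310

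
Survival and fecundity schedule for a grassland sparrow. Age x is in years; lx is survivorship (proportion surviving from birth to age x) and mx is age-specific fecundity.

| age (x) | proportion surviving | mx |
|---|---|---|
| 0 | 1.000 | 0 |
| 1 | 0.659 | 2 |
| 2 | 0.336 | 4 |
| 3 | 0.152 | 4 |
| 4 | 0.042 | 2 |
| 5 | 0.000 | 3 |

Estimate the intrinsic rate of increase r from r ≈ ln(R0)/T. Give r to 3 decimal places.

R0 = Σ lx·mx = 0 + 1.318 + 1.344 + 0.608 + 0.084 + 0 = 3.354
Σ x·lx·mx = 6.166; T = 6.166/3.354 = 1.8384…
r ≈ ln(R0)/T = ln(3.354)/1.8384… = 0.65826… → 0.658

0.658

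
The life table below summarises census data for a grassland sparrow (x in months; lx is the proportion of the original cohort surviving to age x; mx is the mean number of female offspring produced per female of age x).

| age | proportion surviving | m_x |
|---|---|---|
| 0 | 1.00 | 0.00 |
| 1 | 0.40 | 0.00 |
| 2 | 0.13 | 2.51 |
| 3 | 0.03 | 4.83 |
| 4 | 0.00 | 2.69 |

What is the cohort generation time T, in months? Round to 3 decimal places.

lx·mx: 0, 0, 0.3263, 0.1449, 0 → R0 = 0.4712
x·lx·mx: 0, 0, 0.6526, 0.4347, 0 → Σ = 1.0873
T = 1.0873 / 0.4712 = 2.307513… → 2.308

2.308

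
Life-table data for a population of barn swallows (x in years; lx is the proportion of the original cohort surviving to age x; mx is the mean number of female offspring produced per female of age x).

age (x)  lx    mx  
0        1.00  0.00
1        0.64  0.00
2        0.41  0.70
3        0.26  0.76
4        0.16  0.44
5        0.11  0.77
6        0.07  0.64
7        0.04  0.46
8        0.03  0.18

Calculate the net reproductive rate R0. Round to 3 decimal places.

0.708

lx·mx by age: 0, 0, 0.287, 0.1976, 0.0704, 0.0847, 0.0448, 0.0184, 0.0054
R0 = Σ lx·mx = 0.7083 → 0.708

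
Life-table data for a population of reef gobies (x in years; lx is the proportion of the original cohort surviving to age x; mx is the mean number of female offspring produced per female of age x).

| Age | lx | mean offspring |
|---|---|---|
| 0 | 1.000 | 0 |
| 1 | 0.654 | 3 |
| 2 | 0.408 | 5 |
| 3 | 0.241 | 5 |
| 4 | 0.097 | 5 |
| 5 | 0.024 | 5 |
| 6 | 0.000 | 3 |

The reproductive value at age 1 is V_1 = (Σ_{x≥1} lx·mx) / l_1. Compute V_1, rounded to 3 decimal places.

8.887

lx·mx for x ≥ 1: 1.962, 2.04, 1.205, 0.485, 0.12, 0 → sum = 5.812
V_1 = 5.812 / l_1 = 5.812 / 0.654 = 8.88685… → 8.887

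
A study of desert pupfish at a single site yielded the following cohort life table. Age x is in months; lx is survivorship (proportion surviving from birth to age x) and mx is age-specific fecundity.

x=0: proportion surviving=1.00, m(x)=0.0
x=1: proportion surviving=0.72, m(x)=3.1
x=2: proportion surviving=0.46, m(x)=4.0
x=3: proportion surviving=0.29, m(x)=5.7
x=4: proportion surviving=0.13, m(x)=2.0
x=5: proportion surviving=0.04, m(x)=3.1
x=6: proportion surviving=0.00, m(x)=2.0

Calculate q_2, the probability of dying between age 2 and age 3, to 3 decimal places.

q_2 = (l_2 − l_3) / l_2 = (0.46 − 0.29) / 0.46
     = 0.17 / 0.46 = 0.369565… → 0.370

0.370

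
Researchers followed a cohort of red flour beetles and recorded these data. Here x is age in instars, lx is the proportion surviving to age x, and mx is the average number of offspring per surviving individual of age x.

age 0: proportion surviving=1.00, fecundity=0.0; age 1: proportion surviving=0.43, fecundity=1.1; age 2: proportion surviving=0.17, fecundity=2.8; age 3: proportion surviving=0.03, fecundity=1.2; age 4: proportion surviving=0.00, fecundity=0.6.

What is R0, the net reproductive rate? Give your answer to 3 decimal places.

lx·mx by age: 0, 0.473, 0.476, 0.036, 0
R0 = Σ lx·mx = 0.985 → 0.985

0.985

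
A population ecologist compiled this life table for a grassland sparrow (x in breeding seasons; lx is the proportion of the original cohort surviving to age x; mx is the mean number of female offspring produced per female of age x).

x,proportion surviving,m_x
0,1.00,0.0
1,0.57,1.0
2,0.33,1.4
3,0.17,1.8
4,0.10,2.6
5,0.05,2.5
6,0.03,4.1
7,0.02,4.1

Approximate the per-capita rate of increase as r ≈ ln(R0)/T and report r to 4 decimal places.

0.2349

R0 = Σ lx·mx = 0 + 0.57 + 0.462 + 0.306 + 0.26 + 0.125 + 0.123 + 0.082 = 1.928
Σ x·lx·mx = 5.389; T = 5.389/1.928 = 2.79512…
r ≈ ln(R0)/T = ln(1.928)/2.79512… = 0.234867… → 0.2349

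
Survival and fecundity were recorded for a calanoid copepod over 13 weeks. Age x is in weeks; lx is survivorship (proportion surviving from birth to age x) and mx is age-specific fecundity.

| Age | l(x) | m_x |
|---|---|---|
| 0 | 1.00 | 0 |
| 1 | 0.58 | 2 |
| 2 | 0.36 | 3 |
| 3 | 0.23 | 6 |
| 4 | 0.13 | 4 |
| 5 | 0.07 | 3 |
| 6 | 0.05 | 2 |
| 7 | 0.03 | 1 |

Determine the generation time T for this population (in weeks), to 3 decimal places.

2.545

lx·mx: 0, 1.16, 1.08, 1.38, 0.52, 0.21, 0.1, 0.03 → R0 = 4.48
x·lx·mx: 0, 1.16, 2.16, 4.14, 2.08, 1.05, 0.6, 0.21 → Σ = 11.4
T = 11.4 / 4.48 = 2.544643… → 2.545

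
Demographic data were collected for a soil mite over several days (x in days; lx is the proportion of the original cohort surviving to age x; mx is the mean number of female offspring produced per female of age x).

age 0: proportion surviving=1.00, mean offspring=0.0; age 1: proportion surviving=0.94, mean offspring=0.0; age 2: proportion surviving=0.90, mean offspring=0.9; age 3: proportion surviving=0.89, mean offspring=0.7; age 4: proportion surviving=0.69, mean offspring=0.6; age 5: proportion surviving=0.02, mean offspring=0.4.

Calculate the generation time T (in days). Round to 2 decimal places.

2.80

lx·mx: 0, 0, 0.81, 0.623, 0.414, 0.008 → R0 = 1.855
x·lx·mx: 0, 0, 1.62, 1.869, 1.656, 0.04 → Σ = 5.185
T = 5.185 / 1.855 = 2.795148… → 2.80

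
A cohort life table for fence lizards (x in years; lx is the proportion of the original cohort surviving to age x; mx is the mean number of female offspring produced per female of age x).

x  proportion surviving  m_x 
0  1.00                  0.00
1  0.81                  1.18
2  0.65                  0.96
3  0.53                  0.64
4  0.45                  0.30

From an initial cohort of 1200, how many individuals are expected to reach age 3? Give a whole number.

Expected survivors = N0 · l_3 = 1200 × 0.53 = 636 → 636

636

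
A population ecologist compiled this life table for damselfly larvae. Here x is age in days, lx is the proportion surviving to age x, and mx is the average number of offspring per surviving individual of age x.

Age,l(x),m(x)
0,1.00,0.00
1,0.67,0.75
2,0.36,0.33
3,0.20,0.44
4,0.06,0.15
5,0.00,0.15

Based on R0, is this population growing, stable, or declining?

R0 = Σ lx·mx = 0 + 0.5025 + 0.1188 + 0.088 + 0.009 + 0 = 0.7183
R0 < 1, so the population is declining.

declining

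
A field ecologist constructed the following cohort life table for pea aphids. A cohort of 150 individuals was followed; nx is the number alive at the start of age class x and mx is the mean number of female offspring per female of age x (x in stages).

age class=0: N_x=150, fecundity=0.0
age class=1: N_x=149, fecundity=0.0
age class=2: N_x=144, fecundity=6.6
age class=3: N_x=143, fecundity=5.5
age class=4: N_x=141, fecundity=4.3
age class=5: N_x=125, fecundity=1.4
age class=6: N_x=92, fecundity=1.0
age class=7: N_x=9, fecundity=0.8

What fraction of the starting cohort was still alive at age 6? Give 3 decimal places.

0.613

l_6 = n_6/n_0 = 92/150 = 0.613333… → 0.613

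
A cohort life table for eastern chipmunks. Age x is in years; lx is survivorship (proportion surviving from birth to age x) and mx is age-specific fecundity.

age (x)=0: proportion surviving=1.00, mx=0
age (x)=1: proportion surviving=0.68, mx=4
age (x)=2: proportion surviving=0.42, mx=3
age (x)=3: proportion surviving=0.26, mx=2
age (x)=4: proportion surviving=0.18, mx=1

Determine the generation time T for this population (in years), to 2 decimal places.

1.61

lx·mx: 0, 2.72, 1.26, 0.52, 0.18 → R0 = 4.68
x·lx·mx: 0, 2.72, 2.52, 1.56, 0.72 → Σ = 7.52
T = 7.52 / 4.68 = 1.606838… → 1.61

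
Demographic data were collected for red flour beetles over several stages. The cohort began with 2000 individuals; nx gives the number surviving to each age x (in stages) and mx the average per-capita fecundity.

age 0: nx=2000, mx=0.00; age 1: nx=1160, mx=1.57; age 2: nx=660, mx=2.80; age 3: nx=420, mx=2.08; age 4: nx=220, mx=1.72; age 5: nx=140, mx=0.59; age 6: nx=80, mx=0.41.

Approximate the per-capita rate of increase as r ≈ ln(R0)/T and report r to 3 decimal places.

0.453

lx = nx/n0 = nx/2000: 1, 0.58, 0.33, 0.21, 0.11, 0.07, 0.04
R0 = Σ lx·mx = 0 + 0.9106 + 0.924 + 0.4368 + 0.1892 + 0.0413 + 0.0164 = 2.5183
Σ x·lx·mx = 5.1307; T = 5.1307/2.5183 = 2.03737…
r ≈ ln(R0)/T = ln(2.5183)/2.03737… = 0.45332… → 0.453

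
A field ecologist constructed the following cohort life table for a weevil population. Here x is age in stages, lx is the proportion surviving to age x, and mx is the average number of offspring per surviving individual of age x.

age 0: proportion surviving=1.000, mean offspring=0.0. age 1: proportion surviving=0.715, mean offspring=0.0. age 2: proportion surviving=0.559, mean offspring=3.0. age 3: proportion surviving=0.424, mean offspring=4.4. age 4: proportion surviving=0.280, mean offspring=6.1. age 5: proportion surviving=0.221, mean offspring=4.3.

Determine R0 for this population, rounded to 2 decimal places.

6.20

lx·mx by age: 0, 0, 1.677, 1.8656, 1.708, 0.9503
R0 = Σ lx·mx = 6.2009 → 6.20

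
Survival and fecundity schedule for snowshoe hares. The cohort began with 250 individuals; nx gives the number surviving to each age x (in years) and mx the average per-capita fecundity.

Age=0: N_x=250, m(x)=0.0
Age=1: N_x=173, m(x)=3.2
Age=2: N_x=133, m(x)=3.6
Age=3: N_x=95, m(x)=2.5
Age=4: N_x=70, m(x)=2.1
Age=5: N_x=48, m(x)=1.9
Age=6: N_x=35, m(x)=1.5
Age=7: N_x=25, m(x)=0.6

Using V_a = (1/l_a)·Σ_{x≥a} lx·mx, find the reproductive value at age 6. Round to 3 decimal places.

1.929

lx = nx/n0 = nx/250: 1, 0.692, 0.532, 0.38, 0.28, 0.192, 0.14, 0.1
lx·mx for x ≥ 6: 0.21, 0.06 → sum = 0.27
V_6 = 0.27 / l_6 = 0.27 / 0.14 = 1.928571… → 1.929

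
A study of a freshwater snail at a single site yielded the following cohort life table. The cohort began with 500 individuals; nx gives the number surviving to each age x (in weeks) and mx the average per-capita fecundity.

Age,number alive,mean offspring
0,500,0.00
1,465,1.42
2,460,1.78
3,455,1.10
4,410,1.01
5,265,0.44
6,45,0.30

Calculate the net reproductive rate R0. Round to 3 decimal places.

5.048

lx = nx/n0 = nx/500: 1, 0.93, 0.92, 0.91, 0.82, 0.53, 0.09
lx·mx by age: 0, 1.3206, 1.6376, 1.001, 0.8282, 0.2332, 0.027
R0 = Σ lx·mx = 5.0476 → 5.048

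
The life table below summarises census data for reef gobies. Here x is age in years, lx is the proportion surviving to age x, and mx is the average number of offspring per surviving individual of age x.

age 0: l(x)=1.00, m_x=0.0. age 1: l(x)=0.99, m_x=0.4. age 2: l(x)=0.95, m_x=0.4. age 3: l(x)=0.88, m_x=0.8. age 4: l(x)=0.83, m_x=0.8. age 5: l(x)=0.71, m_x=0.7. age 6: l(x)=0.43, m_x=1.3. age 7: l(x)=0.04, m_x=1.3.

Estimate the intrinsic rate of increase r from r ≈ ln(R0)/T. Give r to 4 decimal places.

0.3162

R0 = Σ lx·mx = 0 + 0.396 + 0.38 + 0.704 + 0.664 + 0.497 + 0.559 + 0.052 = 3.252
Σ x·lx·mx = 12.127; T = 12.127/3.252 = 3.72909…
r ≈ ln(R0)/T = ln(3.252)/3.72909… = 0.316235… → 0.3162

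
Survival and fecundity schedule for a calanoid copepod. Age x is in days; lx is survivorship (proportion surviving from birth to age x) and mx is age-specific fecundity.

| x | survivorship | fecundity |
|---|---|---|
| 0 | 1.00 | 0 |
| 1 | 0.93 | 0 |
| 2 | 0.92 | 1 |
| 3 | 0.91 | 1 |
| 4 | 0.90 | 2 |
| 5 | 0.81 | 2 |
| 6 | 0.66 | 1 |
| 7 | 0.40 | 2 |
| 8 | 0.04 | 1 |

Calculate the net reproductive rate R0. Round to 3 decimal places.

lx·mx by age: 0, 0, 0.92, 0.91, 1.8, 1.62, 0.66, 0.8, 0.04
R0 = Σ lx·mx = 6.75 → 6.750

6.750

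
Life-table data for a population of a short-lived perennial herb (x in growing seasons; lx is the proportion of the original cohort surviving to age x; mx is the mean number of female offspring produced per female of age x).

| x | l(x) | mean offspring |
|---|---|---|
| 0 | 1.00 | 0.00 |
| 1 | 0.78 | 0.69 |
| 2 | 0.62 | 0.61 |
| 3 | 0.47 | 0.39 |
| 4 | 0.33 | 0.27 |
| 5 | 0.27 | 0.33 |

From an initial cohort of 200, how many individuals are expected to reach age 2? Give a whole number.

Expected survivors = N0 · l_2 = 200 × 0.62 = 124 → 124

124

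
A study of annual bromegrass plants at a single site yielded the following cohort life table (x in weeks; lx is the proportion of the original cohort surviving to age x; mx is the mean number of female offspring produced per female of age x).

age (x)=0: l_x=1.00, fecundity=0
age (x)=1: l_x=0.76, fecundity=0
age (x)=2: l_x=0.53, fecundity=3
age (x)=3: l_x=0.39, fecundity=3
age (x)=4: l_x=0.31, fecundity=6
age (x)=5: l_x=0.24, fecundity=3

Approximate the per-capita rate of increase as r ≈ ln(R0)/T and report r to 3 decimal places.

0.505

R0 = Σ lx·mx = 0 + 0 + 1.59 + 1.17 + 1.86 + 0.72 = 5.34
Σ x·lx·mx = 17.73; T = 17.73/5.34 = 3.32022…
r ≈ ln(R0)/T = ln(5.34)/3.32022… = 0.50455… → 0.505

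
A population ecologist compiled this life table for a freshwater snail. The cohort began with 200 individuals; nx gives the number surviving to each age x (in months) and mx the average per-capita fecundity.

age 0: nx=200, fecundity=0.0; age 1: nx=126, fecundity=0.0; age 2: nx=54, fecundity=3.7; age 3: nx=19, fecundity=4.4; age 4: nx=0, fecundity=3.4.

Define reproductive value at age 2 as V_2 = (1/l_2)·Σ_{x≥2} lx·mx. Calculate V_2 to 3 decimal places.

5.248

lx = nx/n0 = nx/200: 1, 0.63, 0.27, 0.095, 0
lx·mx for x ≥ 2: 0.999, 0.418, 0 → sum = 1.417
V_2 = 1.417 / l_2 = 1.417 / 0.27 = 5.248148… → 5.248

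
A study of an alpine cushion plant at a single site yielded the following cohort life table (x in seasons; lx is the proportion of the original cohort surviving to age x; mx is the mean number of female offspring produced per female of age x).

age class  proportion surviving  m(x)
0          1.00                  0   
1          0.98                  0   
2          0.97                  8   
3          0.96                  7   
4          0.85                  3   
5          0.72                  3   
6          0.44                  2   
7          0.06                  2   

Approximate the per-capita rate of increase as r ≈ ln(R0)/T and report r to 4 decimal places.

0.9662

R0 = Σ lx·mx = 0 + 0 + 7.76 + 6.72 + 2.55 + 2.16 + 0.88 + 0.12 = 20.19
Σ x·lx·mx = 62.8; T = 62.8/20.19 = 3.11045…
r ≈ ln(R0)/T = ln(20.19)/3.11045… = 0.966158… → 0.9662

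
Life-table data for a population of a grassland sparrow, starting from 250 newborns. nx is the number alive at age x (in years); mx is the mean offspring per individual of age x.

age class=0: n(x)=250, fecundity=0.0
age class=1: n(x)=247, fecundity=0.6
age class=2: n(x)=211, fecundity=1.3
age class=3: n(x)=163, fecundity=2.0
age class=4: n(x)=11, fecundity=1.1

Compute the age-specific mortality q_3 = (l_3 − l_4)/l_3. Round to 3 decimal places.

lx = nx/n0 = nx/250: 1, 0.988, 0.844, 0.652, 0.044
q_3 = (l_3 − l_4) / l_3 = (0.652 − 0.044) / 0.652
     = 0.608 / 0.652 = 0.932515… → 0.933

0.933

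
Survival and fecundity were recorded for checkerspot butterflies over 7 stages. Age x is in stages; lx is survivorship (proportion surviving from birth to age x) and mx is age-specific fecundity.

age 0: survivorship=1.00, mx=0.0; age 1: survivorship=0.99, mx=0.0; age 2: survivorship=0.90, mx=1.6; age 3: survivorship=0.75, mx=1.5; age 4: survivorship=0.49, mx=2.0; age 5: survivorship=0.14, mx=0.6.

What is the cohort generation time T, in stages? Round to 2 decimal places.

2.92

lx·mx: 0, 0, 1.44, 1.125, 0.98, 0.084 → R0 = 3.629
x·lx·mx: 0, 0, 2.88, 3.375, 3.92, 0.42 → Σ = 10.595
T = 10.595 / 3.629 = 2.919537… → 2.92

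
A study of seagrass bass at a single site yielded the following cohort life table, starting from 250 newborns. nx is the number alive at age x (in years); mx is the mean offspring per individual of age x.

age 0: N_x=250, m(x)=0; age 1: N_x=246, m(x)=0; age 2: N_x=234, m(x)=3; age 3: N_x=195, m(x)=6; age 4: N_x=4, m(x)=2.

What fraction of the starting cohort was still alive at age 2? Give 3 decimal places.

0.936

l_2 = n_2/n_0 = 234/250 = 0.936 → 0.936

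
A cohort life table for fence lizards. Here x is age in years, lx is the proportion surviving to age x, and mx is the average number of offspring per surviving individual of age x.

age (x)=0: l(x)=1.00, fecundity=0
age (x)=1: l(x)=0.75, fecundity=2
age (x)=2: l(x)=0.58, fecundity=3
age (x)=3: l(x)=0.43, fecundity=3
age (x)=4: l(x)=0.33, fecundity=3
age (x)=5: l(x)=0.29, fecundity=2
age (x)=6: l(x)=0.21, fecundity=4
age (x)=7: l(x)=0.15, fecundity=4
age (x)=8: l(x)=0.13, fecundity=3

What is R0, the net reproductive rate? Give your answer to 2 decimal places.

lx·mx by age: 0, 1.5, 1.74, 1.29, 0.99, 0.58, 0.84, 0.6, 0.39
R0 = Σ lx·mx = 7.93 → 7.93

7.93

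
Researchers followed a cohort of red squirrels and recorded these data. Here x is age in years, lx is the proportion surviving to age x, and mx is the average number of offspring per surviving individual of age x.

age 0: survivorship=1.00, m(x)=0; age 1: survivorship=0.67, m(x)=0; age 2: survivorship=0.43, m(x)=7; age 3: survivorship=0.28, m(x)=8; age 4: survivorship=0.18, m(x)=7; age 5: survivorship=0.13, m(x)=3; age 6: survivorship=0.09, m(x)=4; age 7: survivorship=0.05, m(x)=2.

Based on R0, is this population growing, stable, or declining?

R0 = Σ lx·mx = 0 + 0 + 3.01 + 2.24 + 1.26 + 0.39 + 0.36 + 0.1 = 7.36
R0 > 1, so the population is growing.

growing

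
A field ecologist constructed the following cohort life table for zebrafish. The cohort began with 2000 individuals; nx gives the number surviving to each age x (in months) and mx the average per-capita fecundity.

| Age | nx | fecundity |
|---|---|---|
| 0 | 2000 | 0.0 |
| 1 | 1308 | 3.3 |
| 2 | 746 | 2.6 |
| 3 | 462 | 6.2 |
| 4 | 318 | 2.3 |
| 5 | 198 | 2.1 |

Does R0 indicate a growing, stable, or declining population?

lx = nx/n0 = nx/2000: 1, 0.654, 0.373, 0.231, 0.159, 0.099
R0 = Σ lx·mx = 0 + 2.1582 + 0.9698 + 1.4322 + 0.3657 + 0.2079 = 5.1338
R0 > 1, so the population is growing.

growing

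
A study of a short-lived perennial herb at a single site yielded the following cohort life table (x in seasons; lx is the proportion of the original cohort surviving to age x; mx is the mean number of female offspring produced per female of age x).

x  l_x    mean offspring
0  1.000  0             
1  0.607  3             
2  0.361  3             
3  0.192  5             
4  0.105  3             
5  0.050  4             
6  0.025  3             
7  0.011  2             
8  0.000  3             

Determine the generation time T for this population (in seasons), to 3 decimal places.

lx·mx: 0, 1.821, 1.083, 0.96, 0.315, 0.2, 0.075, 0.022, 0 → R0 = 4.476
x·lx·mx: 0, 1.821, 2.166, 2.88, 1.26, 1, 0.45, 0.154, 0 → Σ = 9.731
T = 9.731 / 4.476 = 2.174039… → 2.174

2.174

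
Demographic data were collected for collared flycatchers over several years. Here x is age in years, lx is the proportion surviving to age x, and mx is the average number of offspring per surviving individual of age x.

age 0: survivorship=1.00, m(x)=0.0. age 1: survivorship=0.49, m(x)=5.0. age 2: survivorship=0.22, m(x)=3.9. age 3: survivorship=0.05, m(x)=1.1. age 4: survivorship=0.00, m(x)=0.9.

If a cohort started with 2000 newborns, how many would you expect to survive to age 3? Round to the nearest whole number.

Expected survivors = N0 · l_3 = 2000 × 0.05 = 100 → 100

100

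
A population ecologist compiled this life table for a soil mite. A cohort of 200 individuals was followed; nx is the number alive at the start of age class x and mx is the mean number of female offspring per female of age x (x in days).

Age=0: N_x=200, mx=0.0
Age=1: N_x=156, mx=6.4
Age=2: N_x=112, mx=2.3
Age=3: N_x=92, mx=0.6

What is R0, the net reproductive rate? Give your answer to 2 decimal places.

6.56

lx = nx/n0 = nx/200: 1, 0.78, 0.56, 0.46
lx·mx by age: 0, 4.992, 1.288, 0.276
R0 = Σ lx·mx = 6.556 → 6.56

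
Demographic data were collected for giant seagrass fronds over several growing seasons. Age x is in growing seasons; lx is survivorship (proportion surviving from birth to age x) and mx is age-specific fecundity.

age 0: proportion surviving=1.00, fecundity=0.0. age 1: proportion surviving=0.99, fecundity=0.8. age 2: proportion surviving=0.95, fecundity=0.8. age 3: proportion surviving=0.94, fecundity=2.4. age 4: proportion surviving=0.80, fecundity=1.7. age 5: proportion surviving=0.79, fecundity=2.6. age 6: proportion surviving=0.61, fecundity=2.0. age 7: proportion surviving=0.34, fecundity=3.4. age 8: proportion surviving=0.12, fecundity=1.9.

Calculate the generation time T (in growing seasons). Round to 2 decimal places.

lx·mx: 0, 0.792, 0.76, 2.256, 1.36, 2.054, 1.22, 1.156, 0.228 → R0 = 9.826
x·lx·mx: 0, 0.792, 1.52, 6.768, 5.44, 10.27, 7.32, 8.092, 1.824 → Σ = 42.026
T = 42.026 / 9.826 = 4.27702… → 4.28

4.28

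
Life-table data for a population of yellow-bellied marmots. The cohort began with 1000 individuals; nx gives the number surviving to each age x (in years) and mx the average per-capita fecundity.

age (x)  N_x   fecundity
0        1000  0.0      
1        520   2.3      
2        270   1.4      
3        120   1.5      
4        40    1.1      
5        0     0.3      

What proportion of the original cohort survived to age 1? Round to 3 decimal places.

l_1 = n_1/n_0 = 520/1000 = 0.52 → 0.520

0.520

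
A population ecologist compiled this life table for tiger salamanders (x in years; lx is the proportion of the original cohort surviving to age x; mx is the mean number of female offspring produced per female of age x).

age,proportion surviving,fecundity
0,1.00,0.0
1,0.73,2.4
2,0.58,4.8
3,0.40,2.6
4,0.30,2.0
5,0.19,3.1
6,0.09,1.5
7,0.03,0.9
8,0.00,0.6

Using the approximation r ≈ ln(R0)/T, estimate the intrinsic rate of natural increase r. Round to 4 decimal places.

R0 = Σ lx·mx = 0 + 1.752 + 2.784 + 1.04 + 0.6 + 0.589 + 0.135 + 0.027 + 0 = 6.927
Σ x·lx·mx = 16.784; T = 16.784/6.927 = 2.42298…
r ≈ ln(R0)/T = ln(6.927)/2.42298… = 0.798779… → 0.7988

0.7988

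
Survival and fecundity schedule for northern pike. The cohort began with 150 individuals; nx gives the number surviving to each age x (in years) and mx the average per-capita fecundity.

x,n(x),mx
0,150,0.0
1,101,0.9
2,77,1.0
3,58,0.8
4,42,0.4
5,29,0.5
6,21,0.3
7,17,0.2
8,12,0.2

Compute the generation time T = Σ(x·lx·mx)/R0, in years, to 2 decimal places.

lx = nx/n0 = nx/150: 1, 0.67333…, 0.51333…, 0.38667…, 0.28, 0.19333…, 0.14, 0.11333…, 0.08
lx·mx: 0, 0.606…, 0.513333…, 0.309333…, 0.112, 0.096667…, 0.042, 0.022667…, 0.016 → R0 = 1.718…
x·lx·mx: 0, 0.606…, 1.026667…, 0.928…, 0.448, 0.483333…, 0.252, 0.158667…, 0.128 → Σ = 4.030667…
T = 4.030667… / 1.718… = 2.346139… → 2.35

2.35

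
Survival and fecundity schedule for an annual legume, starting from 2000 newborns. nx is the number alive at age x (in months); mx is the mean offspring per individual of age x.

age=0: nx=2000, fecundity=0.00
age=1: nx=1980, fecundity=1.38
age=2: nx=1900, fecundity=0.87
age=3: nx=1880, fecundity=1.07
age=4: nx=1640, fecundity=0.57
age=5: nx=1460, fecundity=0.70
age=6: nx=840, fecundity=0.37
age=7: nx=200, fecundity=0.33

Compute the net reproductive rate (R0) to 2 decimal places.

lx = nx/n0 = nx/2000: 1, 0.99, 0.95, 0.94, 0.82, 0.73, 0.42, 0.1
lx·mx by age: 0, 1.3662, 0.8265, 1.0058, 0.4674, 0.511, 0.1554, 0.033
R0 = Σ lx·mx = 4.3653 → 4.37

4.37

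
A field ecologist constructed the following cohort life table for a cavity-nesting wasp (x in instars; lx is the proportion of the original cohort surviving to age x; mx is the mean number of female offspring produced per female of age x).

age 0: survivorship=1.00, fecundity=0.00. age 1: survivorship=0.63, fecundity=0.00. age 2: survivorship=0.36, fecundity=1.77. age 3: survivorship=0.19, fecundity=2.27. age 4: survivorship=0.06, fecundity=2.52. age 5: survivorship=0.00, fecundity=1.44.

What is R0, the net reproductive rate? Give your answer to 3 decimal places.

1.220

lx·mx by age: 0, 0, 0.6372, 0.4313, 0.1512, 0
R0 = Σ lx·mx = 1.2197 → 1.220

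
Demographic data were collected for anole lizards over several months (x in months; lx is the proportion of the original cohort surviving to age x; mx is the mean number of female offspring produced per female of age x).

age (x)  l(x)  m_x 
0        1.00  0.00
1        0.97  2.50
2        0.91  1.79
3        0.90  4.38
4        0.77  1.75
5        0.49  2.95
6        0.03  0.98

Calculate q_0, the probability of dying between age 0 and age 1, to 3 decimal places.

0.030

q_0 = (l_0 − l_1) / l_0 = (1 − 0.97) / 1
     = 0.03 / 1 = 0.03 → 0.030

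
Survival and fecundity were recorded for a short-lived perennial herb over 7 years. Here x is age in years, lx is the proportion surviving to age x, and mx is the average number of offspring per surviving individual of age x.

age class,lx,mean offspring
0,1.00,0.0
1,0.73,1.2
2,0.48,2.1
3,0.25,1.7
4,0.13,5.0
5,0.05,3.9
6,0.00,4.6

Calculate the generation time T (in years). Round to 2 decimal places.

2.45

lx·mx: 0, 0.876, 1.008, 0.425, 0.65, 0.195, 0 → R0 = 3.154
x·lx·mx: 0, 0.876, 2.016, 1.275, 2.6, 0.975, 0 → Σ = 7.742
T = 7.742 / 3.154 = 2.454661… → 2.45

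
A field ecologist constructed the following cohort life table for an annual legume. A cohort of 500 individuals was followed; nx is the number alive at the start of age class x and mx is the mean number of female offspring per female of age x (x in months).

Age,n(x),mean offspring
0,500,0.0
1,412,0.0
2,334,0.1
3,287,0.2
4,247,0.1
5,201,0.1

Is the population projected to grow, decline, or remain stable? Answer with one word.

declining

lx = nx/n0 = nx/500: 1, 0.824, 0.668, 0.574, 0.494, 0.402
R0 = Σ lx·mx = 0 + 0 + 0.0668 + 0.1148 + 0.0494 + 0.0402 = 0.2712
R0 < 1, so the population is declining.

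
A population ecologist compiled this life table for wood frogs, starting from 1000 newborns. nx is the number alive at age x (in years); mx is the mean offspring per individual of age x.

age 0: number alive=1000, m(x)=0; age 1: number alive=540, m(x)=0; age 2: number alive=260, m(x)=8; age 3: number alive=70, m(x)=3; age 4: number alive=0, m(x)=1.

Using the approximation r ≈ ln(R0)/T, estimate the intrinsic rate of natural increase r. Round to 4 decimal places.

0.3961

lx = nx/n0 = nx/1000: 1, 0.54, 0.26, 0.07, 0
R0 = Σ lx·mx = 0 + 0 + 2.08 + 0.21 + 0 = 2.29
Σ x·lx·mx = 4.79; T = 4.79/2.29 = 2.0917…
r ≈ ln(R0)/T = ln(2.29)/2.0917… = 0.396113… → 0.3961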